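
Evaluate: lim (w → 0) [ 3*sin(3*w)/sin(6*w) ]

3/2

Substitution gives 0/0.
Divide numerator and denominator by w: sin(3w)/w → 3 and sin(6w)/w → 6, so the limit is 3·3/6 = 3/2.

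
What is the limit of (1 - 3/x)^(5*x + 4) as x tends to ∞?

e^(-15)

Write it as [(1 - 3/x)^x]^(5) · (1 - 3/x)^(4). The bracketed term tends to e^(-3) and the second factor to 1, so the limit is e^(-15).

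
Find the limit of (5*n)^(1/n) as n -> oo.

1

Base → ∞ and exponent → 0: an ∞^0 form.
Take logs: (1/n)·ln(5·n^1) = (ln 5 + 1·ln n)/n → 0.
So the limit is e^0 = 1.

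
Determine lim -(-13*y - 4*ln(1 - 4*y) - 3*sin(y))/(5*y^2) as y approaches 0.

-32/5

Substitution gives 0/0 (the numerator vanishes to order 2).
Expand each term to order y^2: the coefficient of y^2 in -3·sin(y) is 0 and in -4·ln(1 - 4y) is 32.
Lower-order terms cancel with the polynomial part, so the numerator is (32)·y^2 + o(y^2), and the limit is (32)/(-5) = -32/5.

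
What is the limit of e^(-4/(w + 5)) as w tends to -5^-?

∞

As w → -5⁻, -4/(w + 5) → +∞, so e^(-4/(w + 5)) → ∞.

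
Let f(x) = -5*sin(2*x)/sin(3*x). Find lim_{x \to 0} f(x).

Substitution gives 0/0.
Divide numerator and denominator by x: sin(2x)/x → 2 and sin(3x)/x → 3, so the limit is -5·2/3 = -10/3.

-10/3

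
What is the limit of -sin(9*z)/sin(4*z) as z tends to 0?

Substitution gives 0/0.
Divide numerator and denominator by z: sin(9z)/z → 9 and sin(4z)/z → 4, so the limit is -1·9/4 = -9/4.

-9/4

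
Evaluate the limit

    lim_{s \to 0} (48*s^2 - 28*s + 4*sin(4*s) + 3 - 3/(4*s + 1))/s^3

Substitution gives 0/0; apply L'Hôpital's rule 3 times.
After differentiating numerator and denominator 3 times the quotient is (-256*cos(4*s) + 1152/(4*s + 1)^4)/(6); at s = 0 this is 448/3.

448/3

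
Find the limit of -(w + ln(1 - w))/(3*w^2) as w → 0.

Direct substitution gives 0/0.
Apply L'Hôpital: lim (1 - 1/(1 - w))/(-6*w), still 0/0.
After 2 applications of L'Hôpital's rule the quotient is (-1/(1 - w)^2)/(-6); substituting w = 0 gives 1/6.

1/6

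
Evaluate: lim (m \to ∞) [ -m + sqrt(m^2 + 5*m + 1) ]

This has the form ∞ − ∞. Multiply and divide by the conjugate √(m^2 + 5*m + 1) + m.
That gives (5m + 1) / (√(m^2 + 5*m + 1) + m).
Divide numerator and denominator by m: the limit is 5/(2·1) = 5/2.

5/2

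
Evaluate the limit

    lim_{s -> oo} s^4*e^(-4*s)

0

Write as s^4/e^{4s}, an ∞/∞ form.
Exponential growth dominates any polynomial, so repeated L'Hôpital (or the standard result) gives 0.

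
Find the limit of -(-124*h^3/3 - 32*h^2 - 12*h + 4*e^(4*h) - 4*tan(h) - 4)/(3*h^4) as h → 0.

-128/9

Substitution gives 0/0 (the numerator vanishes to order 4).
Expand each term to order h^4: the coefficient of h^4 in 4·e^(4h) is 128/3 and in -4·tan(h) is 0.
Lower-order terms cancel with the polynomial part, so the numerator is (128/3)·h^4 + o(h^4), and the limit is (128/3)/(-3) = -128/9.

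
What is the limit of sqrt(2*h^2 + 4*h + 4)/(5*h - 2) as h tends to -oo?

For large |h|, √(2*h^2 + 4*h + 4) ≈ √2·|h| and the denominator ≈ 5h.
Since h → −∞, |h| = −h, giving −√2/(5) = -√(2)/5.

-√(2)/5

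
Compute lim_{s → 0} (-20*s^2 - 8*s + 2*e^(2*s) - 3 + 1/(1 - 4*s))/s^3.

200/3

Substitution gives 0/0 (the numerator vanishes to order 3).
Expand each term to order s^3: the coefficient of s^3 in 2·e^(2s) is 8/3 and in 1/(1 - 4s) is 64.
Lower-order terms cancel with the polynomial part, so the numerator is (200/3)·s^3 + o(s^3), and the limit is (200/3)/(1) = 200/3.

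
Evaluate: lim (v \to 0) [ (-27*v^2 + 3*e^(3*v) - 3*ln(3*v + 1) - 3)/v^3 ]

Substitution gives 0/0; apply L'Hôpital's rule 3 times.
After differentiating numerator and denominator 3 times the quotient is (81*e^(3*v) - 162/(3*v + 1)^3)/(6); at v = 0 this is -27/2.

-27/2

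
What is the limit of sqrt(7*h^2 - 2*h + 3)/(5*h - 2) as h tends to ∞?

For large |h|, √(7*h^2 - 2*h + 3) ≈ √7·|h| and the denominator ≈ 5h.
Since h → +∞, |h| = h, giving √7/(5) = √(7)/5.

√(7)/5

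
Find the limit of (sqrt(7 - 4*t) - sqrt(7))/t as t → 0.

Substitution gives 0/0. Multiply numerator and denominator by the conjugate √(7 - 4t) + √7.
The numerator becomes (7 - 4t) − 7 = -4t, so the expression simplifies to -4/(√(7 - 4t) + √7).
Letting t → 0 gives -4/(2√7) = -2*√(7)/7.

-2*√(7)/7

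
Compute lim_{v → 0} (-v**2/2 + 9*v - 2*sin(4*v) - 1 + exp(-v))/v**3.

127/6

Substitution gives 0/0; apply L'Hôpital's rule 3 times.
After differentiating numerator and denominator 3 times the quotient is (128*cos(4*v) - e^(-v))/(6); at v = 0 this is 127/6.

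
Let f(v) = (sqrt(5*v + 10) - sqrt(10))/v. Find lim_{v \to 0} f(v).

√(10)/4

A 0/0 form; rationalise with √(10 + 5v) + √10. This collapses the numerator to 5v, leaving 5/(√(10 + 5v) + √10) → 5/(2√10) = √(10)/4.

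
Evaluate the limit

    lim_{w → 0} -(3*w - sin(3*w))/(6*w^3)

-3/4

Direct substitution gives 0/0.
Apply L'Hôpital: lim (3 - 3*cos(3*w))/(-18*w^2), still 0/0.
Apply L'Hôpital: lim (9*sin(3*w))/(-36*w), still 0/0.
After 3 applications of L'Hôpital's rule the quotient is (27*cos(3*w))/(-36); substituting w = 0 gives -3/4.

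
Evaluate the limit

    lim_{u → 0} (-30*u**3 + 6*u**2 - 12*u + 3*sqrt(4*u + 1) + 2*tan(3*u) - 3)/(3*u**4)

-10

Substitution gives 0/0 (the numerator vanishes to order 4).
Expand each term to order u^4: the coefficient of u^4 in 2·tan(3u) is 0 and in 3·√(1 + 4u) is -30.
Lower-order terms cancel with the polynomial part, so the numerator is (-30)·u^4 + o(u^4), and the limit is (-30)/(3) = -10.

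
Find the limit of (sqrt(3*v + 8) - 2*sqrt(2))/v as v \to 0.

Substitution gives 0/0. Multiply numerator and denominator by the conjugate √(8 + 3v) + √8.
The numerator becomes (8 + 3v) − 8 = 3v, so the expression simplifies to 3/(√(8 + 3v) + √8).
Letting v → 0 gives 3/(2√8) = 3*√(2)/8.

3*√(2)/8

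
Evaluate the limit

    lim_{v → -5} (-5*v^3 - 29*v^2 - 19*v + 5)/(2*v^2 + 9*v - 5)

104/11

At v = -5 both the top and bottom vanish — a removable singularity. Factoring out (v + 5) from each leaves (-5*v^2 - 4*v + 1)/(2*v - 1), which at v = -5 equals 104/11.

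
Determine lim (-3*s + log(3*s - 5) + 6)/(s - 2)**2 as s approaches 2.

-9/2

Direct substitution gives 0/0.
Apply L'Hôpital: lim (-3 + 3/(3*s - 5))/(2*s - 4), still 0/0.
After 2 applications of L'Hôpital's rule the quotient is (-9/(3*s - 5)^2)/(2); substituting s = 2 gives -9/2.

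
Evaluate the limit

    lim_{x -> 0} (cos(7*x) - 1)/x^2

Direct substitution gives 0/0.
Apply L'Hôpital: lim (-7*sin(7*x))/(2*x), still 0/0.
After 2 applications of L'Hôpital's rule the quotient is (-49*cos(7*x))/(2); substituting x = 0 gives -49/2.

-49/2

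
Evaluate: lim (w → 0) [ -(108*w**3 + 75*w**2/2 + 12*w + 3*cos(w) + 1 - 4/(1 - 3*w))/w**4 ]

Substitution gives 0/0 (the numerator vanishes to order 4).
Expand each term to order w^4: the coefficient of w^4 in 3·cos(w) is 1/8 and in -4·1/(1 - 3w) is -324.
Lower-order terms cancel with the polynomial part, so the numerator is (-2591/8)·w^4 + o(w^4), and the limit is (-2591/8)/(-1) = 2591/8.

2591/8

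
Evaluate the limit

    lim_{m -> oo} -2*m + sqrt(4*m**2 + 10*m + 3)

5/2

This has the form ∞ − ∞. Multiply and divide by the conjugate √(4*m^2 + 10*m + 3) + 2m.
That gives (10m + 3) / (√(4*m^2 + 10*m + 3) + 2m).
Divide numerator and denominator by m: the limit is 10/(2·2) = 5/2.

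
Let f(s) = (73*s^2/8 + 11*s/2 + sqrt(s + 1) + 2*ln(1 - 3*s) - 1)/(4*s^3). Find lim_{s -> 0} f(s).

Substitution gives 0/0 (the numerator vanishes to order 3).
Expand each term to order s^3: the coefficient of s^3 in 2·ln(1 - 3s) is -18 and in √(1 + s) is 1/16.
Lower-order terms cancel with the polynomial part, so the numerator is (-287/16)·s^3 + o(s^3), and the limit is (-287/16)/(4) = -287/64.

-287/64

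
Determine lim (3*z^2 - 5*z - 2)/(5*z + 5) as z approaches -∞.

-∞

The numerator has higher degree (2 > 1); the quotient behaves like (3/(5))·z^1 for large |z|.
As z → −∞ this diverges to -∞.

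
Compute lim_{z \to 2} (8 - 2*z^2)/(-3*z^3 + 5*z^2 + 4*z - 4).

At z = 2 both the top and bottom vanish — a removable singularity. Factoring out (z - 2) from each leaves (-2*z - 4)/(-3*z^2 - z + 2), which at z = 2 equals 2/3.

2/3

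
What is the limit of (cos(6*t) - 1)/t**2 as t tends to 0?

-18

Direct substitution gives 0/0.
Apply L'Hôpital: lim (-6*sin(6*t))/(2*t), still 0/0.
After 2 applications of L'Hôpital's rule the quotient is (-36*cos(6*t))/(2); substituting t = 0 gives -18.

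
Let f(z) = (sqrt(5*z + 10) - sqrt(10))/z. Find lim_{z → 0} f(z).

√(10)/4

Substitution gives 0/0. Multiply numerator and denominator by the conjugate √(10 + 5z) + √10.
The numerator becomes (10 + 5z) − 10 = 5z, so the expression simplifies to 5/(√(10 + 5z) + √10).
Letting z → 0 gives 5/(2√10) = √(10)/4.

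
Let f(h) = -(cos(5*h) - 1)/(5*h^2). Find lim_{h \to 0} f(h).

5/2

Direct substitution gives 0/0.
Apply L'Hôpital: lim (-5*sin(5*h))/(-10*h), still 0/0.
After 2 applications of L'Hôpital's rule the quotient is (-25*cos(5*h))/(-10); substituting h = 0 gives 5/2.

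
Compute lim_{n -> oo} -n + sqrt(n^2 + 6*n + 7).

This has the form ∞ − ∞. Multiply and divide by the conjugate √(n^2 + 6*n + 7) + n.
That gives (6n + 7) / (√(n^2 + 6*n + 7) + n).
Divide numerator and denominator by n: the limit is 6/(2·1) = 3.

3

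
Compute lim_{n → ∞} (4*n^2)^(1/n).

1

Base → ∞ and exponent → 0: an ∞^0 form.
Take logs: (1/n)·ln(4·n^2) = (ln 4 + 2·ln n)/n → 0.
So the limit is e^0 = 1.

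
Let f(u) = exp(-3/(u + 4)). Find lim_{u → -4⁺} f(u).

0

As u → -4⁺, -3/(u + 4) → −∞, so e^(-3/(u + 4)) → 0.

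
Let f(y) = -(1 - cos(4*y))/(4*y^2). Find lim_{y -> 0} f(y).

Substitution gives 0/0.
Use (1 − cos u)/u² → 1/2 with u = 4y: the limit is 4²/(2·(-4)) = -2.

-2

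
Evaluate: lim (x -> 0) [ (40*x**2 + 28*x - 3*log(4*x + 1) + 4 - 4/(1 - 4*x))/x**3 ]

Substitution gives 0/0; apply L'Hôpital's rule 3 times.
After differentiating numerator and denominator 3 times the quotient is (-384/(4*x + 1)^3 - 1536/(4*x - 1)^4)/(6); at x = 0 this is -320.

-320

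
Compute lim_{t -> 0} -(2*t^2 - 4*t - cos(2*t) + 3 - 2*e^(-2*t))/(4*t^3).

-2/3

Substitution gives 0/0; apply L'Hôpital's rule 3 times.
After differentiating numerator and denominator 3 times the quotient is (-8*sin(2*t) + 16*e^(-2*t))/(-24); at t = 0 this is -2/3.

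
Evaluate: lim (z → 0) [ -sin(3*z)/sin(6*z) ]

Substitution gives 0/0.
Divide numerator and denominator by z: sin(3z)/z → 3 and sin(6z)/z → 6, so the limit is -1·3/6 = -1/2.

-1/2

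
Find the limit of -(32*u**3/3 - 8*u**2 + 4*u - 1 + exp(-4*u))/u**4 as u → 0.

Direct substitution gives 0/0.
Apply L'Hôpital: lim (32*u^2 - 16*u + 4 - 4*e^(-4*u))/(-4*u^3), still 0/0.
Apply L'Hôpital: lim (64*u - 16 + 16*e^(-4*u))/(-12*u^2), still 0/0.
Apply L'Hôpital: lim (64 - 64*e^(-4*u))/(-24*u), still 0/0.
After 4 applications of L'Hôpital's rule the quotient is (256*e^(-4*u))/(-24); substituting u = 0 gives -32/3.

-32/3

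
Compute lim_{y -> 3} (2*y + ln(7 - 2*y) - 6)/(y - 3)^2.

Direct substitution gives 0/0.
Apply L'Hôpital: lim (2 - 2/(7 - 2*y))/(2*y - 6), still 0/0.
After 2 applications of L'Hôpital's rule the quotient is (-4/(7 - 2*y)^2)/(2); substituting y = 3 gives -2.

-2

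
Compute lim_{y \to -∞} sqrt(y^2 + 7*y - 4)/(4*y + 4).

For large |y|, √(y^2 + 7*y - 4) ≈ √1·|y| and the denominator ≈ 4y.
Since y → −∞, |y| = −y, giving −√1/(4) = -1/4.

-1/4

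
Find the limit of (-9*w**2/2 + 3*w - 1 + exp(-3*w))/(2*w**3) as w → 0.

-9/4

Direct substitution gives 0/0.
Apply L'Hôpital: lim (-9*w + 3 - 3*e^(-3*w))/(6*w^2), still 0/0.
Apply L'Hôpital: lim (-9 + 9*e^(-3*w))/(12*w), still 0/0.
After 3 applications of L'Hôpital's rule the quotient is (-27*e^(-3*w))/(12); substituting w = 0 gives -9/4.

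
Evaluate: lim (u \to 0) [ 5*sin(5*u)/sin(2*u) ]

Substitution gives 0/0.
Divide numerator and denominator by u: sin(5u)/u → 5 and sin(2u)/u → 2, so the limit is 5·5/2 = 25/2.

25/2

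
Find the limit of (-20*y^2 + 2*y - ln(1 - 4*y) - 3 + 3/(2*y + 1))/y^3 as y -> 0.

Substitution gives 0/0; apply L'Hôpital's rule 3 times.
After differentiating numerator and denominator 3 times the quotient is (-128/(4*y - 1)^3 - 144/(2*y + 1)^4)/(6); at y = 0 this is -8/3.

-8/3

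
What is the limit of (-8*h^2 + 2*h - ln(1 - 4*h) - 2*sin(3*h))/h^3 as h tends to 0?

91/3

Substitution gives 0/0; apply L'Hôpital's rule 3 times.
After differentiating numerator and denominator 3 times the quotient is (54*cos(3*h) - 128/(4*h - 1)^3)/(6); at h = 0 this is 91/3.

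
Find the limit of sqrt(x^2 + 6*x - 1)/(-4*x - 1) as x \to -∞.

1/4

For large |x|, √(x^2 + 6*x - 1) ≈ √1·|x| and the denominator ≈ -4x.
Since x → −∞, |x| = −x, giving −√1/(-4) = 1/4.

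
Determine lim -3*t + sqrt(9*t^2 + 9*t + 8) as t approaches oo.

3/2

This has the form ∞ − ∞. Multiply and divide by the conjugate √(9*t^2 + 9*t + 8) + 3t.
That gives (9t + 8) / (√(9*t^2 + 9*t + 8) + 3t).
Divide numerator and denominator by t: the limit is 9/(2·3) = 3/2.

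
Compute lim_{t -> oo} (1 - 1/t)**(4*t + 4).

Let L be the limit and take ln: ln L = lim (4t + 4)·ln(1 - 1/t) = lim (4t + 4)·(-1/t + O(1/t²)) = -4.
Hence L = e^(-4).

e^(-4)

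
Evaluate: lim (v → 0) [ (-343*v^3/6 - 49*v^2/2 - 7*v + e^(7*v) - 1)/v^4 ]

Direct substitution gives 0/0.
Apply L'Hôpital: lim (-343*v^2/2 - 49*v + 7*e^(7*v) - 7)/(4*v^3), still 0/0.
Apply L'Hôpital: lim (-343*v + 49*e^(7*v) - 49)/(12*v^2), still 0/0.
Apply L'Hôpital: lim (343*e^(7*v) - 343)/(24*v), still 0/0.
After 4 applications of L'Hôpital's rule the quotient is (2401*e^(7*v))/(24); substituting v = 0 gives 2401/24.

2401/24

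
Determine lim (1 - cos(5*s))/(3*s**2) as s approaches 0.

25/6

Substitution gives 0/0.
Use (1 − cos u)/u² → 1/2 with u = 5s: the limit is 5²/(2·3) = 25/6.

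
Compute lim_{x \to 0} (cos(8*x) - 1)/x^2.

-32

Direct substitution gives 0/0.
Apply L'Hôpital: lim (-8*sin(8*x))/(2*x), still 0/0.
After 2 applications of L'Hôpital's rule the quotient is (-64*cos(8*x))/(2); substituting x = 0 gives -32.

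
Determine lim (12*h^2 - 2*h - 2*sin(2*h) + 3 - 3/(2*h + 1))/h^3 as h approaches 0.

80/3

Substitution gives 0/0; apply L'Hôpital's rule 3 times.
After differentiating numerator and denominator 3 times the quotient is (16*cos(2*h) + 144/(2*h + 1)^4)/(6); at h = 0 this is 80/3.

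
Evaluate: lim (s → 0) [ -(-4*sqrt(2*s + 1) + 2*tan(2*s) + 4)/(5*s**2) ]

Substitution gives 0/0; apply L'Hôpital's rule 2 times.
After differentiating numerator and denominator 2 times the quotient is (16*tan(2*s)/cos(2*s)^2 + 4/(2*s + 1)^(3/2))/(-10); at s = 0 this is -2/5.

-2/5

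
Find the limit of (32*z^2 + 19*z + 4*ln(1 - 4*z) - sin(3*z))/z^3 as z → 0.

-485/6

Substitution gives 0/0; apply L'Hôpital's rule 3 times.
After differentiating numerator and denominator 3 times the quotient is (27*cos(3*z) + 512/(4*z - 1)^3)/(6); at z = 0 this is -485/6.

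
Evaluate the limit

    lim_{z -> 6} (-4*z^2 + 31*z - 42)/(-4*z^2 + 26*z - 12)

17/22

Since z = 6 makes numerator and denominator zero, (z - 6) divides both.
Cancelling it gives (7 - 4*z)/(2 - 4*z); now plug in z = 6 to get 17/22.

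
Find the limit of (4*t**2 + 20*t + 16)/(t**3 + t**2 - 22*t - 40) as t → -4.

-2/3

Since t = -4 makes numerator and denominator zero, (t + 4) divides both.
Cancelling it gives (4*t + 4)/(t^2 - 3*t - 10); now plug in t = -4 to get -2/3.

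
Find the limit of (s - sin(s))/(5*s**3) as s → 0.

Direct substitution gives 0/0.
Apply L'Hôpital: lim (1 - cos(s))/(15*s^2), still 0/0.
Apply L'Hôpital: lim (sin(s))/(30*s), still 0/0.
After 3 applications of L'Hôpital's rule the quotient is (cos(s))/(30); substituting s = 0 gives 1/30.

1/30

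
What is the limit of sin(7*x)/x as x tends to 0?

Substitution gives 0/0.
Write it as (7)·sin(7x)/(7x); since sin(u)/u → 1, the limit is 7.

7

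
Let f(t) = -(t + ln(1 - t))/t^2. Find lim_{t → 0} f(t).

Direct substitution gives 0/0.
Apply L'Hôpital: lim (1 - 1/(1 - t))/(-2*t), still 0/0.
After 2 applications of L'Hôpital's rule the quotient is (-1/(1 - t)^2)/(-2); substituting t = 0 gives 1/2.

1/2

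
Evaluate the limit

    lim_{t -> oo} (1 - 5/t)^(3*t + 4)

e^(-15)

Write it as [(1 - 5/t)^t]^(3) · (1 - 5/t)^(4). The bracketed term tends to e^(-5) and the second factor to 1, so the limit is e^(-15).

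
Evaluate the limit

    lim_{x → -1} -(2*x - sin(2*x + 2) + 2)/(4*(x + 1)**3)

-1/3

Direct substitution gives 0/0.
Apply L'Hôpital: lim (2 - 2*cos(2*x + 2))/(-12*(x + 1)^2), still 0/0.
Apply L'Hôpital: lim (4*sin(2*x + 2))/(-24*x - 24), still 0/0.
After 3 applications of L'Hôpital's rule the quotient is (8*cos(2*x + 2))/(-24); substituting x = -1 gives -1/3.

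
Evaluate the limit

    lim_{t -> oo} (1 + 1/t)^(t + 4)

Let L be the limit and take ln: ln L = lim (t + 4)·ln(1 + 1/t) = lim (t + 4)·(1/t + O(1/t²)) = 1.
Hence L = e^(1).

e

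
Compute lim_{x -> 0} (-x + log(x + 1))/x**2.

-1/2

Direct substitution gives 0/0.
Apply L'Hôpital: lim (-1 + 1/(x + 1))/(2*x), still 0/0.
After 2 applications of L'Hôpital's rule the quotient is (-1/(x + 1)^2)/(2); substituting x = 0 gives -1/2.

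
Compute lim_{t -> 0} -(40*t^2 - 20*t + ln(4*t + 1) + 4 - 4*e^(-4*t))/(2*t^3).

Substitution gives 0/0; apply L'Hôpital's rule 3 times.
After differentiating numerator and denominator 3 times the quotient is (256*e^(-4*t) + 128/(4*t + 1)^3)/(-12); at t = 0 this is -32.

-32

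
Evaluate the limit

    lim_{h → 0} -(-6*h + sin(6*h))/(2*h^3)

Direct substitution gives 0/0.
Apply L'Hôpital: lim (6*cos(6*h) - 6)/(-6*h^2), still 0/0.
Apply L'Hôpital: lim (-36*sin(6*h))/(-12*h), still 0/0.
After 3 applications of L'Hôpital's rule the quotient is (-216*cos(6*h))/(-12); substituting h = 0 gives 18.

18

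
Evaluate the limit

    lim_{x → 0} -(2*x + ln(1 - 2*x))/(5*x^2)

Direct substitution gives 0/0.
Apply L'Hôpital: lim (2 - 2/(1 - 2*x))/(-10*x), still 0/0.
After 2 applications of L'Hôpital's rule the quotient is (-4/(1 - 2*x)^2)/(-10); substituting x = 0 gives 2/5.

2/5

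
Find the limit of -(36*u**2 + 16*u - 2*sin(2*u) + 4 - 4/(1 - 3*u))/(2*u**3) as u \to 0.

158/3

Substitution gives 0/0; apply L'Hôpital's rule 3 times.
After differentiating numerator and denominator 3 times the quotient is (16*cos(2*u) - 648/(3*u - 1)^4)/(-12); at u = 0 this is 158/3.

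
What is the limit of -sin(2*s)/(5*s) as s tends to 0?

-2/5

Substitution gives 0/0.
Write it as (2/(-5))·sin(2s)/(2s); since sin(u)/u → 1, the limit is -2/5.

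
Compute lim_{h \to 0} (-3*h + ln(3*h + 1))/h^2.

-9/2

Direct substitution gives 0/0.
Apply L'Hôpital: lim (-3 + 3/(3*h + 1))/(2*h), still 0/0.
After 2 applications of L'Hôpital's rule the quotient is (-9/(3*h + 1)^2)/(2); substituting h = 0 gives -9/2.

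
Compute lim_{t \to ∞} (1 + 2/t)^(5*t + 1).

e^(10)

Let L be the limit and take ln: ln L = lim (5t + 1)·ln(1 + 2/t) = lim (5t + 1)·(2/t + O(1/t²)) = 10.
Hence L = e^(10).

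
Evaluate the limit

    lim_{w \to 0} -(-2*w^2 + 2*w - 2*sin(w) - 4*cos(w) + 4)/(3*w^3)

-1/9

Substitution gives 0/0 (the numerator vanishes to order 3).
Expand each term to order w^3: the coefficient of w^3 in -4·cos(w) is 0 and in -2·sin(w) is 1/3.
Lower-order terms cancel with the polynomial part, so the numerator is (1/3)·w^3 + o(w^3), and the limit is (1/3)/(-3) = -1/9.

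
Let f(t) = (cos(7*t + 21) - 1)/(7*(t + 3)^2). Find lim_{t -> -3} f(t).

-7/2

Direct substitution gives 0/0.
Apply L'Hôpital: lim (-7*sin(7*t + 21))/(14*t + 42), still 0/0.
After 2 applications of L'Hôpital's rule the quotient is (-49*cos(7*t + 21))/(14); substituting t = -3 gives -7/2.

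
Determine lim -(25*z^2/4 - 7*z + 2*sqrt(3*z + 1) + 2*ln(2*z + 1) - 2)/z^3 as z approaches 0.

-209/24

Substitution gives 0/0; apply L'Hôpital's rule 3 times.
After differentiating numerator and denominator 3 times the quotient is (81/(4*(3*z + 1)^(5/2)) + 32/(2*z + 1)^3)/(-6); at z = 0 this is -209/24.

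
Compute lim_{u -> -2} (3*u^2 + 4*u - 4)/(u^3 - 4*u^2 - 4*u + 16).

-1/3

Since u = -2 makes numerator and denominator zero, (u + 2) divides both.
Cancelling it gives (3*u - 2)/(u^2 - 6*u + 8); now plug in u = -2 to get -1/3.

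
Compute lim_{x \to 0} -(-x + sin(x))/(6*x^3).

Direct substitution gives 0/0.
Apply L'Hôpital: lim (cos(x) - 1)/(-18*x^2), still 0/0.
Apply L'Hôpital: lim (-sin(x))/(-36*x), still 0/0.
After 3 applications of L'Hôpital's rule the quotient is (-cos(x))/(-36); substituting x = 0 gives 1/36.

1/36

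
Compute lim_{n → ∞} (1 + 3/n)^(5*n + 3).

Write it as [(1 + 3/n)^n]^(5) · (1 + 3/n)^(3). The bracketed term tends to e^(3) and the second factor to 1, so the limit is e^(15).

e^(15)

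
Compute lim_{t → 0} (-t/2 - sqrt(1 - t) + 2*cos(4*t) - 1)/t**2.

Substitution gives 0/0 (the numerator vanishes to order 2).
Expand each term to order t^2: the coefficient of t^2 in 2·cos(4t) is -16 and in −√(1 - t) is 1/8.
Lower-order terms cancel with the polynomial part, so the numerator is (-127/8)·t^2 + o(t^2), and the limit is (-127/8)/(1) = -127/8.

-127/8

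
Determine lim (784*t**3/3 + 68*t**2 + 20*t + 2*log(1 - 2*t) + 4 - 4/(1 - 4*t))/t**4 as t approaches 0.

Substitution gives 0/0; apply L'Hôpital's rule 4 times.
After differentiating numerator and denominator 4 times the quotient is (24576/(4*t - 1)^5 - 192/(2*t - 1)^4)/(24); at t = 0 this is -1032.

-1032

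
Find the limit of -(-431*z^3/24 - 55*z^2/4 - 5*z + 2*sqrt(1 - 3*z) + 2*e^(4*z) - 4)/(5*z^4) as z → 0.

-2881/960

Substitution gives 0/0; apply L'Hôpital's rule 4 times.
After differentiating numerator and denominator 4 times the quotient is (512*e^(4*z) - 1215/(8*(1 - 3*z)^(7/2)))/(-120); at z = 0 this is -2881/960.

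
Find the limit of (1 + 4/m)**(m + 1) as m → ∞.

e^(4)

The base → 1 and the exponent → ∞: a 1^∞ form.
Take logarithms: (m + 1)·ln(1 + 4/m). Since ln(1+u) ~ u for small u, this behaves like (m)·(4/m) → 4.
So the limit is e^(4).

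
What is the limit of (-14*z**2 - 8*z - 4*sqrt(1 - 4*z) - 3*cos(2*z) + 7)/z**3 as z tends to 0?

16

Substitution gives 0/0; apply L'Hôpital's rule 3 times.
After differentiating numerator and denominator 3 times the quotient is (-24*sin(2*z) + 96/(1 - 4*z)^(5/2))/(6); at z = 0 this is 16.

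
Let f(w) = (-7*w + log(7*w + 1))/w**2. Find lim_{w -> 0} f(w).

Direct substitution gives 0/0.
Apply L'Hôpital: lim (-7 + 7/(7*w + 1))/(2*w), still 0/0.
After 2 applications of L'Hôpital's rule the quotient is (-49/(7*w + 1)^2)/(2); substituting w = 0 gives -49/2.

-49/2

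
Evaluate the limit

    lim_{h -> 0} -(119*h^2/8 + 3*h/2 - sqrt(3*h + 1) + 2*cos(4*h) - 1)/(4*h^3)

27/64

Substitution gives 0/0; apply L'Hôpital's rule 3 times.
After differentiating numerator and denominator 3 times the quotient is (128*sin(4*h) - 81/(8*(3*h + 1)^(5/2)))/(-24); at h = 0 this is 27/64.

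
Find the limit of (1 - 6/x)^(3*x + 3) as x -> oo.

e^(-18)

Write it as [(1 - 6/x)^x]^(3) · (1 - 6/x)^(3). The bracketed term tends to e^(-6) and the second factor to 1, so the limit is e^(-18).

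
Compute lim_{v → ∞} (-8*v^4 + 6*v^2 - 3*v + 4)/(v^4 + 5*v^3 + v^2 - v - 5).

Numerator and denominator both have degree 4.
Dividing every term by v^4, all lower-order terms vanish and the limit is the ratio of leading coefficients, -8/(1) = -8.

-8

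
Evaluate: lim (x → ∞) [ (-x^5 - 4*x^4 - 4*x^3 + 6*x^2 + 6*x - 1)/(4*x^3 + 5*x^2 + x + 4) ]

The numerator has higher degree (5 > 3); the quotient behaves like (-1/(4))·x^2 for large |x|.
As x → +∞ this diverges to -∞.

-∞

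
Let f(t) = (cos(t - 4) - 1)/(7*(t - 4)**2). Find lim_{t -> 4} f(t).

Direct substitution gives 0/0.
Apply L'Hôpital: lim (-sin(t - 4))/(14*t - 56), still 0/0.
After 2 applications of L'Hôpital's rule the quotient is (-cos(t - 4))/(14); substituting t = 4 gives -1/14.

-1/14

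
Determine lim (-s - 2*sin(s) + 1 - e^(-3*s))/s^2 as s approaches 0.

-9/2

Substitution gives 0/0; apply L'Hôpital's rule 2 times.
After differentiating numerator and denominator 2 times the quotient is (2*sin(s) - 9*e^(-3*s))/(2); at s = 0 this is -9/2.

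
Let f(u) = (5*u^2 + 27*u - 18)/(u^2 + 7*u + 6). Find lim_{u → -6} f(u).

Direct substitution gives 0/0, so factor. Both numerator and denominator have (u + 6) as a factor.
After cancelling, the expression reduces to (5*u - 3)/(u + 1).
Substituting u = -6 gives 33/5.

33/5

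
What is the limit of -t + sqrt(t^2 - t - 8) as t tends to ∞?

This has the form ∞ − ∞. Multiply and divide by the conjugate √(t^2 - t - 8) + t.
That gives (-t - 8) / (√(t^2 - t - 8) + t).
Divide numerator and denominator by t: the limit is -1/(2·1) = -1/2.

-1/2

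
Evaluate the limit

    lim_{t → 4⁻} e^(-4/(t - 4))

As t → 4⁻, -4/(t - 4) → +∞, so e^(-4/(t - 4)) → ∞.

∞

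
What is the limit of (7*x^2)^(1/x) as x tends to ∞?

Base → ∞ and exponent → 0: an ∞^0 form.
Take logs: (1/x)·ln(7·x^2) = (ln 7 + 2·ln x)/x → 0.
So the limit is e^0 = 1.

1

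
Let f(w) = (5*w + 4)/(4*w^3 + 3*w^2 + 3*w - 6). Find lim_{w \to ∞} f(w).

0

The denominator has degree 3 and the numerator degree 1. Dividing numerator and denominator by w^3 sends every term to 0 except the leading denominator term, so the limit is 0.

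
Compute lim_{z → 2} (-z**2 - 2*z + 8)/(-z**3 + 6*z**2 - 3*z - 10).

Since z = 2 makes numerator and denominator zero, (z - 2) divides both.
Cancelling it gives (-z - 4)/(-z^2 + 4*z + 5); now plug in z = 2 to get -2/3.

-2/3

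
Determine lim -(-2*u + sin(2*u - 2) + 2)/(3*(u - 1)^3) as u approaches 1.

Direct substitution gives 0/0.
Apply L'Hôpital: lim (2*cos(2*u - 2) - 2)/(-9*(u - 1)^2), still 0/0.
Apply L'Hôpital: lim (-4*sin(2*u - 2))/(18 - 18*u), still 0/0.
After 3 applications of L'Hôpital's rule the quotient is (-8*cos(2*u - 2))/(-18); substituting u = 1 gives 4/9.

4/9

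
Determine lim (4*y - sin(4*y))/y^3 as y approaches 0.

32/3

Direct substitution gives 0/0.
Apply L'Hôpital: lim (4 - 4*cos(4*y))/(3*y^2), still 0/0.
Apply L'Hôpital: lim (16*sin(4*y))/(6*y), still 0/0.
After 3 applications of L'Hôpital's rule the quotient is (64*cos(4*y))/(6); substituting y = 0 gives 32/3.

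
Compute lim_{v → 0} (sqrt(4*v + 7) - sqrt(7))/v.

Substitution gives 0/0. Multiply numerator and denominator by the conjugate √(7 + 4v) + √7.
The numerator becomes (7 + 4v) − 7 = 4v, so the expression simplifies to 4/(√(7 + 4v) + √7).
Letting v → 0 gives 4/(2√7) = 2*√(7)/7.

2*√(7)/7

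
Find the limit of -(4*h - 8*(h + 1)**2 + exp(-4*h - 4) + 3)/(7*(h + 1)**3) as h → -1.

32/21

Direct substitution gives 0/0.
Apply L'Hôpital: lim (-16*h - 4*e^(-4*h - 4) - 12)/(-21*(h + 1)^2), still 0/0.
Apply L'Hôpital: lim (16*e^(-4*h - 4) - 16)/(-42*h - 42), still 0/0.
After 3 applications of L'Hôpital's rule the quotient is (-64*e^(-4*h - 4))/(-42); substituting h = -1 gives 32/21.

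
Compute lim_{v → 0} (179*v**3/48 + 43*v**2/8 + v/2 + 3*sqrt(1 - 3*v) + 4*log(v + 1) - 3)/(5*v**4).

-1343/640

Substitution gives 0/0; apply L'Hôpital's rule 4 times.
After differentiating numerator and denominator 4 times the quotient is (-24/(v + 1)^4 - 3645/(16*(1 - 3*v)^(7/2)))/(120); at v = 0 this is -1343/640.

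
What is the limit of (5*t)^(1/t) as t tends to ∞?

Base → ∞ and exponent → 0: an ∞^0 form.
Take logs: (1/t)·ln(5·t^1) = (ln 5 + 1·ln t)/t → 0.
So the limit is e^0 = 1.

1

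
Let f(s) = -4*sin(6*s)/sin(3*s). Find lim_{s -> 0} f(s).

Substitution gives 0/0.
Divide numerator and denominator by s: sin(6s)/s → 6 and sin(3s)/s → 3, so the limit is -4·6/3 = -8.

-8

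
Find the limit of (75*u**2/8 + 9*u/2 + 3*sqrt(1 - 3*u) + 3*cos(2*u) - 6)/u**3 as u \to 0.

Substitution gives 0/0; apply L'Hôpital's rule 3 times.
After differentiating numerator and denominator 3 times the quotient is (24*sin(2*u) - 243/(8*(1 - 3*u)^(5/2)))/(6); at u = 0 this is -81/16.

-81/16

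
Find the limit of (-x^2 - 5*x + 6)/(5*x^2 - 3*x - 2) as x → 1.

-1

Direct substitution gives 0/0, so factor. Both numerator and denominator have (x - 1) as a factor.
After cancelling, the expression reduces to (-x - 6)/(5*x + 2).
Substituting x = 1 gives -1.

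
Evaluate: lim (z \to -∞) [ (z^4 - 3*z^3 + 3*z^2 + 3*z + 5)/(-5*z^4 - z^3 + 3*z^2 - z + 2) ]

-1/5

Numerator and denominator both have degree 4.
Dividing every term by z^4, all lower-order terms vanish and the limit is the ratio of leading coefficients, 1/(-5) = -1/5.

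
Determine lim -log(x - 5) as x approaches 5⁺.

As x → 5⁺, x - 5 → 0⁺ and ln(x - 5) → −∞.
Multiplying by -1 gives ∞.

∞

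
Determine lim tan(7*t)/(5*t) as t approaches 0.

Substitution gives 0/0.
Since tan(u)/u → 1 as u → 0, tan(7t)/(7t) → 1 and the limit is 7/5.

7/5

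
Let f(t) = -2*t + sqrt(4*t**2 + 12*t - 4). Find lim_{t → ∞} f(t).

3

An ∞ − ∞ form. Rationalising with the conjugate, the difference becomes (12t - 4) / (√(4*t^2 + 12*t - 4) + 2t).
For large t the denominator behaves like 2·2t, so the quotient tends to 12/4 = 3.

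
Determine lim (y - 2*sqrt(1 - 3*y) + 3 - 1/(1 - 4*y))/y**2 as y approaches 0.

Substitution gives 0/0 (the numerator vanishes to order 2).
Expand each term to order y^2: the coefficient of y^2 in −1/(1 - 4y) is -16 and in -2·√(1 - 3y) is 9/4.
Lower-order terms cancel with the polynomial part, so the numerator is (-55/4)·y^2 + o(y^2), and the limit is (-55/4)/(1) = -55/4.

-55/4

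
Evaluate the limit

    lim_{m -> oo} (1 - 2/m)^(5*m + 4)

Write it as [(1 - 2/m)^m]^(5) · (1 - 2/m)^(4). The bracketed term tends to e^(-2) and the second factor to 1, so the limit is e^(-10).

e^(-10)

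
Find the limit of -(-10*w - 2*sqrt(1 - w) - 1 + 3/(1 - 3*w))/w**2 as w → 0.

Substitution gives 0/0; apply L'Hôpital's rule 2 times.
After differentiating numerator and denominator 2 times the quotient is (-54/(3*w - 1)^3 + 1/(2*(1 - w)^(3/2)))/(-2); at w = 0 this is -109/4.

-109/4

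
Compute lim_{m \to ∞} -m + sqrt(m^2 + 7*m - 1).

7/2

This has the form ∞ − ∞. Multiply and divide by the conjugate √(m^2 + 7*m - 1) + m.
That gives (7m - 1) / (√(m^2 + 7*m - 1) + m).
Divide numerator and denominator by m: the limit is 7/(2·1) = 7/2.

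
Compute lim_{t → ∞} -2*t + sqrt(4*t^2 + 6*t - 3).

An ∞ − ∞ form. Rationalising with the conjugate, the difference becomes (6t - 3) / (√(4*t^2 + 6*t - 3) + 2t).
For large t the denominator behaves like 2·2t, so the quotient tends to 6/4 = 3/2.

3/2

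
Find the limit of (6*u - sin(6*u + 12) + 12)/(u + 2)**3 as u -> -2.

Direct substitution gives 0/0.
Apply L'Hôpital: lim (6 - 6*cos(6*u + 12))/(3*(u + 2)^2), still 0/0.
Apply L'Hôpital: lim (36*sin(6*u + 12))/(6*u + 12), still 0/0.
After 3 applications of L'Hôpital's rule the quotient is (216*cos(6*u + 12))/(6); substituting u = -2 gives 36.

36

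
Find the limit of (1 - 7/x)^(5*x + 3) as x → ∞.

e^(-35)

Let L be the limit and take ln: ln L = lim (5x + 3)·ln(1 - 7/x) = lim (5x + 3)·(-7/x + O(1/x²)) = -35.
Hence L = e^(-35).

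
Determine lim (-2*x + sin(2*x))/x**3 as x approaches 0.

Direct substitution gives 0/0.
Apply L'Hôpital: lim (2*cos(2*x) - 2)/(3*x^2), still 0/0.
Apply L'Hôpital: lim (-4*sin(2*x))/(6*x), still 0/0.
After 3 applications of L'Hôpital's rule the quotient is (-8*cos(2*x))/(6); substituting x = 0 gives -4/3.

-4/3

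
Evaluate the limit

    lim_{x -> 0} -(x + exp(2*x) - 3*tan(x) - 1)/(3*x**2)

Substitution gives 0/0; apply L'Hôpital's rule 2 times.
After differentiating numerator and denominator 2 times the quotient is (4*e^(2*x) - 6*sin(x)/cos(x)^3)/(-6); at x = 0 this is -2/3.

-2/3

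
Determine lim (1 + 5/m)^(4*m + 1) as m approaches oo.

Write it as [(1 + 5/m)^m]^(4) · (1 + 5/m)^(1). The bracketed term tends to e^(5) and the second factor to 1, so the limit is e^(20).

e^(20)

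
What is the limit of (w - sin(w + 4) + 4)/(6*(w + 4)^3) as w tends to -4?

Direct substitution gives 0/0.
Apply L'Hôpital: lim (1 - cos(w + 4))/(18*(w + 4)^2), still 0/0.
Apply L'Hôpital: lim (sin(w + 4))/(36*w + 144), still 0/0.
After 3 applications of L'Hôpital's rule the quotient is (cos(w + 4))/(36); substituting w = -4 gives 1/36.

1/36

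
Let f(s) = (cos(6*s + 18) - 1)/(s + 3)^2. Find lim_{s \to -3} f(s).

-18

Direct substitution gives 0/0.
Apply L'Hôpital: lim (-6*sin(6*s + 18))/(2*s + 6), still 0/0.
After 2 applications of L'Hôpital's rule the quotient is (-36*cos(6*s + 18))/(2); substituting s = -3 gives -18.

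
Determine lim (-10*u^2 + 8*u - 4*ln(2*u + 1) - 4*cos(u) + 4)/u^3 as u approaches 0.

-32/3

Substitution gives 0/0; apply L'Hôpital's rule 3 times.
After differentiating numerator and denominator 3 times the quotient is (-4*sin(u) - 64/(2*u + 1)^3)/(6); at u = 0 this is -32/3.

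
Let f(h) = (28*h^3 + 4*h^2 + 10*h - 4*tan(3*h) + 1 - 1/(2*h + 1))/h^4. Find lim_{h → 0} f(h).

-16

Substitution gives 0/0 (the numerator vanishes to order 4).
Expand each term to order h^4: the coefficient of h^4 in −1/(1 + 2h) is -16 and in -4·tan(3h) is 0.
Lower-order terms cancel with the polynomial part, so the numerator is (-16)·h^4 + o(h^4), and the limit is (-16)/(1) = -16.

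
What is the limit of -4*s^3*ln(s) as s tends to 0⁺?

0

This is a 0·(−∞) form. Rewrite as -4·ln(s) / s^(−3) and apply L'Hôpital:
the derivative quotient is -4·(1/s) / (−3·s^(−4)) = (4/3)·s^3 → 0.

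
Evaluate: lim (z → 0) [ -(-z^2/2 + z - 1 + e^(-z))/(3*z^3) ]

1/18

Direct substitution gives 0/0.
Apply L'Hôpital: lim (-z + 1 - e^(-z))/(-9*z^2), still 0/0.
Apply L'Hôpital: lim (-1 + e^(-z))/(-18*z), still 0/0.
After 3 applications of L'Hôpital's rule the quotient is (-e^(-z))/(-18); substituting z = 0 gives 1/18.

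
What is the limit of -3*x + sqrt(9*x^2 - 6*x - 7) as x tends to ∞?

This has the form ∞ − ∞. Multiply and divide by the conjugate √(9*x^2 - 6*x - 7) + 3x.
That gives (-6x - 7) / (√(9*x^2 - 6*x - 7) + 3x).
Divide numerator and denominator by x: the limit is -6/(2·3) = -1.

-1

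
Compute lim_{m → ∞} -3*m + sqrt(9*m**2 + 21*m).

7/2

This has the form ∞ − ∞. Multiply and divide by the conjugate √(9*m^2 + 21*m) + 3m.
That gives (21m) / (√(9*m^2 + 21*m) + 3m).
Divide numerator and denominator by m: the limit is 21/(2·3) = 7/2.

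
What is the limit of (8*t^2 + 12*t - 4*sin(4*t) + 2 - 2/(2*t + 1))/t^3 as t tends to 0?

Substitution gives 0/0 (the numerator vanishes to order 3).
Expand each term to order t^3: the coefficient of t^3 in -2·1/(1 + 2t) is 16 and in -4·sin(4t) is 128/3.
Lower-order terms cancel with the polynomial part, so the numerator is (176/3)·t^3 + o(t^3), and the limit is (176/3)/(1) = 176/3.

176/3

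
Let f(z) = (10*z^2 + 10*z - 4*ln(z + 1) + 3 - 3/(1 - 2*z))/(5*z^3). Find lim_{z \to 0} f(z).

-76/15

Substitution gives 0/0 (the numerator vanishes to order 3).
Expand each term to order z^3: the coefficient of z^3 in -3·1/(1 - 2z) is -24 and in -4·ln(1 + z) is -4/3.
Lower-order terms cancel with the polynomial part, so the numerator is (-76/3)·z^3 + o(z^3), and the limit is (-76/3)/(5) = -76/15.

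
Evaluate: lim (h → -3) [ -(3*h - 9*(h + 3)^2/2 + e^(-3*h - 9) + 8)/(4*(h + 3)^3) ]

9/8

Direct substitution gives 0/0.
Apply L'Hôpital: lim (-9*h - 3*e^(-3*h - 9) - 24)/(-12*(h + 3)^2), still 0/0.
Apply L'Hôpital: lim (9*e^(-3*h - 9) - 9)/(-24*h - 72), still 0/0.
After 3 applications of L'Hôpital's rule the quotient is (-27*e^(-3*h - 9))/(-24); substituting h = -3 gives 9/8.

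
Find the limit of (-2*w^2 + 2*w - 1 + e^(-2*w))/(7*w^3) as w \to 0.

-4/21

Direct substitution gives 0/0.
Apply L'Hôpital: lim (-4*w + 2 - 2*e^(-2*w))/(21*w^2), still 0/0.
Apply L'Hôpital: lim (-4 + 4*e^(-2*w))/(42*w), still 0/0.
After 3 applications of L'Hôpital's rule the quotient is (-8*e^(-2*w))/(42); substituting w = 0 gives -4/21.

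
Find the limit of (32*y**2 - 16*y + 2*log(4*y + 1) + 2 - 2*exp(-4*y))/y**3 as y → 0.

Substitution gives 0/0; apply L'Hôpital's rule 3 times.
After differentiating numerator and denominator 3 times the quotient is (128*e^(-4*y) + 256/(4*y + 1)^3)/(6); at y = 0 this is 64.

64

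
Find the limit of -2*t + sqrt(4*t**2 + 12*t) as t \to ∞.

3

This has the form ∞ − ∞. Multiply and divide by the conjugate √(4*t^2 + 12*t) + 2t.
That gives (12t) / (√(4*t^2 + 12*t) + 2t).
Divide numerator and denominator by t: the limit is 12/(2·2) = 3.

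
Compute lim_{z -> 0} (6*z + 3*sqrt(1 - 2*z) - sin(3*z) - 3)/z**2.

-3/2

Substitution gives 0/0; apply L'Hôpital's rule 2 times.
After differentiating numerator and denominator 2 times the quotient is (9*sin(3*z) - 3/(1 - 2*z)^(3/2))/(2); at z = 0 this is -3/2.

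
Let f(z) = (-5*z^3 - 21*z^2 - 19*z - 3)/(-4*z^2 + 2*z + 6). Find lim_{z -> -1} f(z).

4/5

Since z = -1 makes numerator and denominator zero, (z + 1) divides both.
Cancelling it gives (-5*z^2 - 16*z - 3)/(6 - 4*z); now plug in z = -1 to get 4/5.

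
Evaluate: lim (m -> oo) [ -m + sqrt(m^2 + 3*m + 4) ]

3/2

An ∞ − ∞ form. Rationalising with the conjugate, the difference becomes (3m + 4) / (√(m^2 + 3*m + 4) + m).
For large m the denominator behaves like 2·m, so the quotient tends to 3/2 = 3/2.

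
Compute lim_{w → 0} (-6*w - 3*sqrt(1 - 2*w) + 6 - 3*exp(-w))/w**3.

2

Substitution gives 0/0 (the numerator vanishes to order 3).
Expand each term to order w^3: the coefficient of w^3 in -3·√(1 - 2w) is 3/2 and in -3·e^(-w) is 1/2.
Lower-order terms cancel with the polynomial part, so the numerator is (2)·w^3 + o(w^3), and the limit is (2)/(1) = 2.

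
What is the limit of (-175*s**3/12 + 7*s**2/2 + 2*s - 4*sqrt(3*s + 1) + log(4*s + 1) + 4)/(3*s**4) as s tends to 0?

Substitution gives 0/0 (the numerator vanishes to order 4).
Expand each term to order s^4: the coefficient of s^4 in -4·√(1 + 3s) is 405/32 and in ln(1 + 4s) is -64.
Lower-order terms cancel with the polynomial part, so the numerator is (-1643/32)·s^4 + o(s^4), and the limit is (-1643/32)/(3) = -1643/96.

-1643/96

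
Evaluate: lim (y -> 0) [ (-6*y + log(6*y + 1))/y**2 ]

Direct substitution gives 0/0.
Apply L'Hôpital: lim (-6 + 6/(6*y + 1))/(2*y), still 0/0.
After 2 applications of L'Hôpital's rule the quotient is (-36/(6*y + 1)^2)/(2); substituting y = 0 gives -18.

-18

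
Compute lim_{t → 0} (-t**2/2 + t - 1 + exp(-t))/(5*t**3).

Direct substitution gives 0/0.
Apply L'Hôpital: lim (-t + 1 - e^(-t))/(15*t^2), still 0/0.
Apply L'Hôpital: lim (-1 + e^(-t))/(30*t), still 0/0.
After 3 applications of L'Hôpital's rule the quotient is (-e^(-t))/(30); substituting t = 0 gives -1/30.

-1/30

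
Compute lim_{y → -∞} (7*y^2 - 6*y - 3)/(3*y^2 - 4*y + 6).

7/3

Numerator and denominator both have degree 2.
Dividing every term by y^2, all lower-order terms vanish and the limit is the ratio of leading coefficients, 7/(3) = 7/3.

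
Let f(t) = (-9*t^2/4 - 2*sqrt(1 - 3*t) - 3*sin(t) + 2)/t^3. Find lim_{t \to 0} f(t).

Substitution gives 0/0; apply L'Hôpital's rule 3 times.
After differentiating numerator and denominator 3 times the quotient is (3*cos(t) + 81/(4*(1 - 3*t)^(5/2)))/(6); at t = 0 this is 31/8.

31/8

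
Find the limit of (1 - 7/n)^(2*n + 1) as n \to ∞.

The base → 1 and the exponent → ∞: a 1^∞ form.
Take logarithms: (2n + 1)·ln(1 - 7/n). Since ln(1+u) ~ u for small u, this behaves like (2n)·(-7/n) → -14.
So the limit is e^(-14).

e^(-14)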